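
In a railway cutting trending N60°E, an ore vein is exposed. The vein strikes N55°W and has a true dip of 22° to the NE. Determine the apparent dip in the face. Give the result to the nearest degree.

The section lies 65° from the strike.
tan α = tan 22° × sin 65° = 0.4040 × 0.9063 = 0.3662
apparent dip = arctan 0.3662 = 20.11°

20°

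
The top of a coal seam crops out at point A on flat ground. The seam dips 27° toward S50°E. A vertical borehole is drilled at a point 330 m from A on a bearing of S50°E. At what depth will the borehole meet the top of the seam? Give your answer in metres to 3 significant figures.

168 m

The hole is directly down-dip from the outcrop, so the down-dip offset is 330 m.
Depth = down-dip offset × tan(dip) = 330.00 × tan 27° = 330.00 × 0.5095
Depth = 168.14 m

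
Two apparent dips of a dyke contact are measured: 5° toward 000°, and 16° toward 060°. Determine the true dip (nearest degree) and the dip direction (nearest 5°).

true dip 16°, dip direction 075°

Each apparent-dip line lies in the plane. As unit vectors (x east, y north, z up), v₁ plunges 5°→000° and v₂ plunges 16°→060°.
The plane normal is n = v₁ × v₂ ∝ (0.233, 0.073, 0.829).
True dip = arccos(n_z / |n|) = arccos(0.9594) = 16.4°.
Dip direction = azimuth of (n_x, n_y) = atan2(0.233, 0.073) = 73°.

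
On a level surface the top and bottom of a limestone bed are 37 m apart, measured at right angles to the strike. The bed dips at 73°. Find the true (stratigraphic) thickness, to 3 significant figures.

35.4 m

True thickness t = w · sin(dip) = 37 × sin 73°
t = 37 × 0.9563 = 35.383 m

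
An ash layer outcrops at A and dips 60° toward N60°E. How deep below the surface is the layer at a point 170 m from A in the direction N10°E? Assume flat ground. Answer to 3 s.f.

The hole lies 50° from the dip direction, so the down-dip offset is 170 × cos 50° = 109.27 m.
Depth = down-dip offset × tan(dip) = 109.27 × tan 60° = 109.27 × 1.7321
Depth = 189.27 m

189 m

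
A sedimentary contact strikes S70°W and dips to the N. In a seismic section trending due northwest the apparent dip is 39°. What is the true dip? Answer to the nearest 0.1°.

41.8°

The section is 65° from the strike.
tan δ = tan α / sin β = tan 39° / sin 65° = 0.8098 / 0.9063 = 0.8935
δ = arctan(0.8935) = 41.78°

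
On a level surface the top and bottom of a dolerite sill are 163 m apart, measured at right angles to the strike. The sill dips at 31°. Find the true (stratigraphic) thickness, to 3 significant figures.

True thickness t = w · sin(dip) = 163 × sin 31°
t = 163 × 0.5150 = 83.951 m

84.0 m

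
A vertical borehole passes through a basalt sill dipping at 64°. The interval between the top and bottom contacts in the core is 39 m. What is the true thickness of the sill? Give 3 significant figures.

True thickness t = h · cos(dip) = 39 × cos 64°
t = 39 × 0.4384 = 17.096 m

17.1 m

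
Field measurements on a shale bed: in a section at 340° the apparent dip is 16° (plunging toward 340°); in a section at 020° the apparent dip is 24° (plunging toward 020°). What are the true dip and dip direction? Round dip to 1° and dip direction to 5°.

true dip 24°, dip direction 030°

Each apparent-dip line lies in the plane. As unit vectors (x east, y north, z up), v₁ plunges 16°→340° and v₂ plunges 24°→020°.
n = v₁ × v₂ = (0.131, 0.220, 0.564) (taken with n_z > 0).
Dip δ = arctan(|n_h|/n_z) = arctan(0.256/0.564) = 24.4°.
The horizontal component of n points toward azimuth atan2(n_x, n_y) = 31°, the dip direction.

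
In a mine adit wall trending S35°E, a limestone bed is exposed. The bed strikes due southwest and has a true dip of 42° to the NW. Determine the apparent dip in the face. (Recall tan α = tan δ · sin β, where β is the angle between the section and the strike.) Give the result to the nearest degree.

The strike is due southwest and the section trends S35°E; the acute angle between them is β = 80°.
tan α = tan 42° × sin 80° = 0.9004 × 0.9848 = 0.8867
α = arctan(0.8867) = 41.56°

42°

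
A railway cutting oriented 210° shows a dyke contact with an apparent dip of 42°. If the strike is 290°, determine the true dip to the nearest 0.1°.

The section is 80° from the strike.
tan δ = tan α / sin β = tan 42° / sin 80° = 0.9004 / 0.9848 = 0.9143
δ = arctan(0.9143) = 42.44°

42.4°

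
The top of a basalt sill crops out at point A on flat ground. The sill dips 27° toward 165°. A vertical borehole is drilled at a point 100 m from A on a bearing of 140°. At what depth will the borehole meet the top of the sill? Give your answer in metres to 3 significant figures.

46.2 m

The hole lies 25° from the dip direction, so the down-dip offset is 100 × cos 25° = 90.63 m.
Depth = down-dip offset × tan(dip) = 90.63 × tan 27° = 90.63 × 0.5095
Depth = 46.18 m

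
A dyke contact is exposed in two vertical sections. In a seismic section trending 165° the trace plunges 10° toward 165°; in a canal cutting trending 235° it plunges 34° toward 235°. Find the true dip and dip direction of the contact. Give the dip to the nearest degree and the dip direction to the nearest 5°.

Each apparent-dip line lies in the plane. As unit vectors (x east, y north, z up), v₁ plunges 10°→165° and v₂ plunges 34°→235°.
The plane normal is n = v₁ × v₂ ∝ (-0.449, -0.260, 0.767).
Dip δ = arctan(|n_h|/n_z) = arctan(0.519/0.767) = 34.1°.
Dip direction = azimuth of (n_x, n_y) = atan2(-0.449, -0.260) = 240°.

true dip 34°, dip direction 240°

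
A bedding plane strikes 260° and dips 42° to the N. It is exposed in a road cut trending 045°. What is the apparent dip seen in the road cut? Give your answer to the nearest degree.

27°

Angle between strike (260°) and section (045°): β = 35°.
tan α = tan 42° × sin 35° = 0.9004 × 0.5736 = 0.5165
apparent dip = arctan 0.5165 = 27.31°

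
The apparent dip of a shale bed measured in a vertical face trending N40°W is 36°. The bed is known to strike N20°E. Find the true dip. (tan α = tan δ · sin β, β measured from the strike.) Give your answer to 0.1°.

The section is 60° from the strike.
tan δ = tan α / sin β = tan 36° / sin 60° = 0.7265 / 0.8660 = 0.8389
δ = arctan(0.8389) = 39.99°

40.0°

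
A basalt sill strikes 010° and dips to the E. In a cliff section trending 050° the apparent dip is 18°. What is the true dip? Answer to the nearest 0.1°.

26.8°

β = acute angle between strike 010° and section 050° = 40°.
tan(true dip) = tan 18° / sin 40° = 0.5055
δ = arctan(0.5055) = 26.82°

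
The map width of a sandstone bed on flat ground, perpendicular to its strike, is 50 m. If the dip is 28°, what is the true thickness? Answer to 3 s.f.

23.5 m

True thickness t = w · sin(dip) = 50 × sin 28°
t = 50 × 0.4695 = 23.474 m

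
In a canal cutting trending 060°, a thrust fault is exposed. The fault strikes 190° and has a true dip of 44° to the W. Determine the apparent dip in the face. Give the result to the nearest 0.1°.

The strike is 190° and the section trends 060°; the acute angle between them is β = 50°.
tan α = tan 44° × sin 50° = 0.9657 × 0.7660 = 0.7398
apparent dip = arctan 0.7398 = 36.49°

36.5°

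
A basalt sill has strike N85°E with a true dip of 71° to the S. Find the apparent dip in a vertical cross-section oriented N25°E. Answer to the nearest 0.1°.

68.3°

Angle between strike (N85°E) and section (N25°E): β = 60°.
tan(apparent dip) = tan 71° · sin 60° = 2.5151
α = arctan(2.5151) = 68.32°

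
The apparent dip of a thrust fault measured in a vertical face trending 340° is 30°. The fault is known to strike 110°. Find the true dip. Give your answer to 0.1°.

37.0°

β = acute angle between strike 110° and section 340° = 50°.
tan δ = tan α / sin β = tan 30° / sin 50° = 0.5774 / 0.7660 = 0.7537
true dip = arctan 0.7537 = 37.00°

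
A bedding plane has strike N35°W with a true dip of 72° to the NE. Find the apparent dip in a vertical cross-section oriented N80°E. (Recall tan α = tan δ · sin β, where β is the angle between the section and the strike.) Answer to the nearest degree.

70°

Angle between strike (N35°W) and section (N80°E): β = 65°.
tan α = tan 72° × sin 65° = 3.0777 × 0.9063 = 2.7893
α = arctan(2.7893) = 70.28°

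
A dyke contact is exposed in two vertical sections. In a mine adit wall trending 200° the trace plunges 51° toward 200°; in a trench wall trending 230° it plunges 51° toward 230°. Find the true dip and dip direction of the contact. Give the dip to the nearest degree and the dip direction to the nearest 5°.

Represent each trace as a vector plunging at its apparent dip toward its trend (east-north-up frame): v₁ = (-0.215, -0.591, -0.777), v₂ = (-0.482, -0.405, -0.777).
Cross product v₁ × v₂ gives the pole to the plane: n ∝ (-0.145, -0.207, 0.198).
True dip = arccos(n_z / |n|) = arccos(0.6161) = 52.0°.
The horizontal component of n points toward azimuth atan2(n_x, n_y) = 215°, the dip direction.

true dip 52°, dip direction 215°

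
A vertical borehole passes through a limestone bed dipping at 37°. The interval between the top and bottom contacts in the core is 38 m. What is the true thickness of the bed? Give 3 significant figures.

30.3 m

True thickness t = h · cos(dip) = 38 × cos 37°
t = 38 × 0.7986 = 30.348 m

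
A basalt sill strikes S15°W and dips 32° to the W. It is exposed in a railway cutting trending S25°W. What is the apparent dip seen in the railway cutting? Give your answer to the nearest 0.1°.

The strike is S15°W and the section trends S25°W; the acute angle between them is β = 10°.
tan α = tan 32° × sin 10° = 0.6249 × 0.1736 = 0.1085
apparent dip = arctan 0.1085 = 6.19°

6.2°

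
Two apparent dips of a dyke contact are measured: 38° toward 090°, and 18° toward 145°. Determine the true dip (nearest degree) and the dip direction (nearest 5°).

The two traces are lines in the plane: v₁ = (sin 90°·cos 38°, cos 90°·cos 38°, −sin 38°), v₂ = (sin 145°·cos 18°, cos 145°·cos 18°, −sin 18°).
Cross product v₁ × v₂ gives the pole to the plane: n ∝ (0.480, 0.092, 0.614).
True dip = arccos(n_z / |n|) = arccos(0.7825) = 38.5°.
Dip direction = azimuth of (n_x, n_y) = atan2(0.480, 0.092) = 79°.

true dip 39°, dip direction 080°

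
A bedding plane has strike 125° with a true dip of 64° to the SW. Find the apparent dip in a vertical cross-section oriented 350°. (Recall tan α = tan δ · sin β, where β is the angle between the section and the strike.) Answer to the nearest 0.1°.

55.4°

Angle between strike (125°) and section (350°): β = 45°.
tan(apparent dip) = tan 64° · sin 45° = 1.4498
α = arctan(1.4498) = 55.40°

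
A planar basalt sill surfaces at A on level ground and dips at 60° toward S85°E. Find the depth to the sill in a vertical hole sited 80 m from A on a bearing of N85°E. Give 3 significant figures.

136 m

The hole lies 10° from the dip direction, so the down-dip offset is 80 × cos 10° = 78.78 m.
Depth = down-dip offset × tan(dip) = 78.78 × tan 60° = 78.78 × 1.7321
Depth = 136.46 m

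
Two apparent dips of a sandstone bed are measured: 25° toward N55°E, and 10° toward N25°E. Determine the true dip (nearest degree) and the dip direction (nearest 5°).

Represent each trace as a vector plunging at its apparent dip toward its trend (east-north-up frame): v₁ = (0.742, 0.520, -0.423), v₂ = (0.416, 0.893, -0.174).
Cross product v₁ × v₂ gives the pole to the plane: n ∝ (0.287, -0.047, 0.446).
Dip δ = arctan(|n_h|/n_z) = arctan(0.291/0.446) = 33.1°.
Dip direction = atan2(0.287, -0.047) = 99° (azimuth of n's horizontal projection).

true dip 33°, dip direction 100°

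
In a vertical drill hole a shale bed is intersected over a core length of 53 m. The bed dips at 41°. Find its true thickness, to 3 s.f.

True thickness t = h · cos(dip) = 53 × cos 41°
t = 53 × 0.7547 = 40.000 m

40.0 m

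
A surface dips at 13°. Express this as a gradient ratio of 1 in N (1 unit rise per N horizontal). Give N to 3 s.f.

1 : N means tan θ = 1/N, so N = 1/tan 13° = 1/0.2309

1 in 4.33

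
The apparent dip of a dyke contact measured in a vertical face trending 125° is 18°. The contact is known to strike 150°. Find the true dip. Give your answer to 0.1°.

37.6°

β = acute angle between strike 150° and section 125° = 25°.
tan δ = tan α / sin β = tan 18° / sin 25° = 0.3249 / 0.4226 = 0.7688
true dip = arctan 0.7688 = 37.55°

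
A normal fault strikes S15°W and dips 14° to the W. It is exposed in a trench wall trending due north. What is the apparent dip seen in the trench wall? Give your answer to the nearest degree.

Angle between strike (S15°W) and section (due north): β = 15°.
tan α = tan 14° × sin 15° = 0.2493 × 0.2588 = 0.0645
α = arctan(0.0645) = 3.69°

4°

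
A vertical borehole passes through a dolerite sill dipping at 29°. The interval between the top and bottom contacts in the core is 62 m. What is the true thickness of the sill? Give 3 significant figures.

True thickness t = h · cos(dip) = 62 × cos 29°
t = 62 × 0.8746 = 54.226 m

54.2 m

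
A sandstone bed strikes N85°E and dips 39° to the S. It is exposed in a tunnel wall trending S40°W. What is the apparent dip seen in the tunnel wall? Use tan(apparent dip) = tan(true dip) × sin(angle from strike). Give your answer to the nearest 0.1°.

29.8°

Angle between strike (N85°E) and section (S40°W): β = 45°.
tan α = tan 39° × sin 45° = 0.8098 × 0.7071 = 0.5726
α = arctan(0.5726) = 29.80°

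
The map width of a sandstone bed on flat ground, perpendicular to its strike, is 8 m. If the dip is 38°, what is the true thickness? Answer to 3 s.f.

4.93 m

True thickness t = w · sin(dip) = 8 × sin 38°
t = 8 × 0.6157 = 4.925 m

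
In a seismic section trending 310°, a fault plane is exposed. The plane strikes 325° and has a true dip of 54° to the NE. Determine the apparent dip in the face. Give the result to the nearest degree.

The strike is 325° and the section trends 310°; the acute angle between them is β = 15°.
tan(apparent dip) = tan 54° · sin 15° = 0.3562
apparent dip = arctan 0.3562 = 19.61°

20°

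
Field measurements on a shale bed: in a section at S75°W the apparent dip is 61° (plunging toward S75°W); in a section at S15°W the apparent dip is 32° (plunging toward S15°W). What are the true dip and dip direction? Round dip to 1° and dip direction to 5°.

true dip 61°, dip direction 265°

Represent each trace as a vector plunging at its apparent dip toward its trend (east-north-up frame): v₁ = (-0.468, -0.125, -0.875), v₂ = (-0.219, -0.819, -0.530).
Cross product v₁ × v₂ gives the pole to the plane: n ∝ (-0.650, -0.056, 0.356).
Dip δ = arctan(|n_h|/n_z) = arctan(0.652/0.356) = 61.4°.
Dip direction = azimuth of (n_x, n_y) = atan2(-0.650, -0.056) = 265°.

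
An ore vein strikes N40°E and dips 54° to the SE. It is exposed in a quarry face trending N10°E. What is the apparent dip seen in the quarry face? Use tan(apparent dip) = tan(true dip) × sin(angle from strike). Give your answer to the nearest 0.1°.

34.5°

Angle between strike (N40°E) and section (N10°E): β = 30°.
tan α = tan 54° × sin 30° = 1.3764 × 0.5000 = 0.6882
apparent dip = arctan 0.6882 = 34.54°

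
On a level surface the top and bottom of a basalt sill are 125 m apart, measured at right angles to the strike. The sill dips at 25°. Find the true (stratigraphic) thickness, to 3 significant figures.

52.8 m

True thickness t = w · sin(dip) = 125 × sin 25°
t = 125 × 0.4226 = 52.827 m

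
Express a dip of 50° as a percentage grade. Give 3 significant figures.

119%

grade % = 100 × tan 50° = 100 × 1.1918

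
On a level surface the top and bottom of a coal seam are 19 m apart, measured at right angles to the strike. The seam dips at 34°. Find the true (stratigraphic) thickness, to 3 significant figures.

True thickness t = w · sin(dip) = 19 × sin 34°
t = 19 × 0.5592 = 10.625 m

10.6 m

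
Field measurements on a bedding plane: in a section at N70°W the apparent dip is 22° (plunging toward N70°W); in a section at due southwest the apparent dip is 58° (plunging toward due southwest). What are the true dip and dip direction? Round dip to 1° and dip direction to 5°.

true dip 58°, dip direction 215°

The two traces are lines in the plane: v₁ = (sin 290°·cos 22°, cos 290°·cos 22°, −sin 22°), v₂ = (sin 225°·cos 58°, cos 225°·cos 58°, −sin 58°).
n = v₁ × v₂ = (-0.409, -0.599, 0.445) (taken with n_z > 0).
Dip δ = arctan(|n_h|/n_z) = arctan(0.725/0.445) = 58.4°.
Dip direction = azimuth of (n_x, n_y) = atan2(-0.409, -0.599) = 214°.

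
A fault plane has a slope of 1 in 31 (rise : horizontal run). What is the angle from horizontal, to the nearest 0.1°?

1.8°

tan θ = 1/31 = 0.0323
θ = arctan(0.0323) = 1.85°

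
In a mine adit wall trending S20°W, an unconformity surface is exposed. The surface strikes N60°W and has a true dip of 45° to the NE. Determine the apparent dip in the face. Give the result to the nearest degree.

The strike is N60°W and the section trends S20°W; the acute angle between them is β = 80°.
tan α = tan 45° × sin 80° = 1.0000 × 0.9848 = 0.9848
α = arctan(0.9848) = 44.56°

45°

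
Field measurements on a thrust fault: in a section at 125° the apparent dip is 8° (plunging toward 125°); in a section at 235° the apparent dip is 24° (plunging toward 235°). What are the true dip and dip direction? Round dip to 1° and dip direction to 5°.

Represent each trace as a vector plunging at its apparent dip toward its trend (east-north-up frame): v₁ = (0.811, -0.568, -0.139), v₂ = (-0.748, -0.524, -0.407).
Cross product v₁ × v₂ gives the pole to the plane: n ∝ (-0.158, -0.434, 0.850).
True dip = arccos(n_z / |n|) = arccos(0.8786) = 28.5°.
Dip direction = atan2(-0.158, -0.434) = 200° (azimuth of n's horizontal projection).

true dip 29°, dip direction 200°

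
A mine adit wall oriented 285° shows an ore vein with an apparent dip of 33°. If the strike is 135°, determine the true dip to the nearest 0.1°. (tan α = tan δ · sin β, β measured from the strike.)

β = acute angle between strike 135° and section 285° = 30°.
tan(true dip) = tan 33° / sin 30° = 1.2988
true dip = arctan 1.2988 = 52.41°

52.4°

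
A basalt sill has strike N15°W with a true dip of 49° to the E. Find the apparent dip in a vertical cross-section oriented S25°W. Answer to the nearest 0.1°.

The strike is N15°W and the section trends S25°W; the acute angle between them is β = 40°.
tan α = tan 49° × sin 40° = 1.1504 × 0.6428 = 0.7394
apparent dip = arctan 0.7394 = 36.48°

36.5°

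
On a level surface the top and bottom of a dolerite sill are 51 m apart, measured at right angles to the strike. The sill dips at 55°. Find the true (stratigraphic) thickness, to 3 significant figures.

41.8 m

True thickness t = w · sin(dip) = 51 × sin 55°
t = 51 × 0.8192 = 41.777 m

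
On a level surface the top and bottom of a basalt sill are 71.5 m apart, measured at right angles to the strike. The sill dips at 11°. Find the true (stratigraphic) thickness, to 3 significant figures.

13.6 m

True thickness t = w · sin(dip) = 71.5 × sin 11°
t = 71.5 × 0.1908 = 13.643 m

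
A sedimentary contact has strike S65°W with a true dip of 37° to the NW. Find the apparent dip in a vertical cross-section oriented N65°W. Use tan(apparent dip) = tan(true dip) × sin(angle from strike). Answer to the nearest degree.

The section lies 50° from the strike.
tan α = tan 37° × sin 50° = 0.7536 × 0.7660 = 0.5773
apparent dip = arctan 0.5773 = 30.00°

30°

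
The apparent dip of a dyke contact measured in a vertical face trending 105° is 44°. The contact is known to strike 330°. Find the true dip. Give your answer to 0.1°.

β = acute angle between strike 330° and section 105° = 45°.
tan(true dip) = tan 44° / sin 45° = 1.3657
δ = arctan(1.3657) = 53.79°

53.8°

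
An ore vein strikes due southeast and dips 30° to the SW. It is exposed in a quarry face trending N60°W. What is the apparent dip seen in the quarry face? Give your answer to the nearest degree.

8°

The section lies 15° from the strike.
tan α = tan 30° × sin 15° = 0.5774 × 0.2588 = 0.1494
α = arctan(0.1494) = 8.50°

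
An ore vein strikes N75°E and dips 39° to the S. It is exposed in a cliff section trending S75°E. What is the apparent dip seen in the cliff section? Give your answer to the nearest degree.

Angle between strike (N75°E) and section (S75°E): β = 30°.
tan α = tan 39° × sin 30° = 0.8098 × 0.5000 = 0.4049
α = arctan(0.4049) = 22.04°

22°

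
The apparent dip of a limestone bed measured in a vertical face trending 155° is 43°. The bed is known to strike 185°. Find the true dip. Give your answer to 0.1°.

61.8°

The section is 30° from the strike.
tan δ = tan α / sin β = tan 43° / sin 30° = 0.9325 / 0.5000 = 1.8650
true dip = arctan 1.8650 = 61.80°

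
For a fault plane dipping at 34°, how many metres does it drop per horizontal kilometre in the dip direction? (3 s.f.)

drop per km = 1000 × tan 34° = 1000 × 0.6745

675 m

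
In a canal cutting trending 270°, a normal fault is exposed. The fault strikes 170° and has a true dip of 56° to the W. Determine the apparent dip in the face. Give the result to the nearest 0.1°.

55.6°

Angle between strike (170°) and section (270°): β = 80°.
tan(apparent dip) = tan 56° · sin 80° = 1.4600
apparent dip = arctan 1.4600 = 55.59°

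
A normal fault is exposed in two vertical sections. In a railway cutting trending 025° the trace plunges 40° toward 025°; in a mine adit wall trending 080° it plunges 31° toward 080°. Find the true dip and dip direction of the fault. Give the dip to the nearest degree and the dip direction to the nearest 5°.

Represent each trace as a vector plunging at its apparent dip toward its trend (east-north-up frame): v₁ = (0.324, 0.694, -0.643), v₂ = (0.844, 0.149, -0.515).
Cross product v₁ × v₂ gives the pole to the plane: n ∝ (0.262, 0.376, 0.538).
tan δ = √(n_x²+n_y²)/n_z = 0.458/0.538, so δ = 40.4°.
Dip direction = azimuth of (n_x, n_y) = atan2(0.262, 0.376) = 35°.

true dip 40°, dip direction 035°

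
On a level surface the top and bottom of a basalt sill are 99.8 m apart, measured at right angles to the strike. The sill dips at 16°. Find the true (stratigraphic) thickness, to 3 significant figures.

27.5 m

True thickness t = w · sin(dip) = 99.8 × sin 16°
t = 99.8 × 0.2756 = 27.509 m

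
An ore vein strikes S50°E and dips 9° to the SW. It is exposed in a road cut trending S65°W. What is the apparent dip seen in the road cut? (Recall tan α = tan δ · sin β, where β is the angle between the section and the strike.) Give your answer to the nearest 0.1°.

Angle between strike (S50°E) and section (S65°W): β = 65°.
tan(apparent dip) = tan 9° · sin 65° = 0.1435
α = arctan(0.1435) = 8.17°

8.2°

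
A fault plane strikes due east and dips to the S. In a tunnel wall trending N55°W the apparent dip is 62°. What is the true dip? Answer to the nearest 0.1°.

73.0°

β = acute angle between strike due east and section N55°W = 35°.
tan(true dip) = tan 62° / sin 35° = 3.2789
δ = arctan(3.2789) = 73.04°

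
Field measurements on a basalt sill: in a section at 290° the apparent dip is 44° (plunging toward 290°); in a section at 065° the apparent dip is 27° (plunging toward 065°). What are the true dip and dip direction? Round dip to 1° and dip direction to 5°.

true dip 63°, dip direction 350°

The two traces are lines in the plane: v₁ = (sin 290°·cos 44°, cos 290°·cos 44°, −sin 44°), v₂ = (sin 65°·cos 27°, cos 65°·cos 27°, −sin 27°).
Cross product v₁ × v₂ gives the pole to the plane: n ∝ (-0.150, 0.868, 0.453).
True dip = arccos(n_z / |n|) = arccos(0.4576) = 62.8°.
Dip direction = azimuth of (n_x, n_y) = atan2(-0.150, 0.868) = 350°.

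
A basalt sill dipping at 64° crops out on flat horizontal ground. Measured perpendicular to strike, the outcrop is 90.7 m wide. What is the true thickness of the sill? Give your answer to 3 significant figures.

True thickness t = w · sin(dip) = 90.7 × sin 64°
t = 90.7 × 0.8988 = 81.521 m

81.5 m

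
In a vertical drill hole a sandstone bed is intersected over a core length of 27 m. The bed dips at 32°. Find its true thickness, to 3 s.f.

22.9 m

True thickness t = h · cos(dip) = 27 × cos 32°
t = 27 × 0.8480 = 22.897 m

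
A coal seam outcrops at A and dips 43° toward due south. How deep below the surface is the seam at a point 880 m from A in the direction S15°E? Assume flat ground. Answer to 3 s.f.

793 m

The hole lies 15° from the dip direction, so the down-dip offset is 880 × cos 15° = 850.01 m.
Depth = down-dip offset × tan(dip) = 850.01 × tan 43° = 850.01 × 0.9325
Depth = 792.65 m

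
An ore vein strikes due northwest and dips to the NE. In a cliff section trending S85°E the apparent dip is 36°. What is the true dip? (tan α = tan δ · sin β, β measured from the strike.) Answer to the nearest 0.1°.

48.5°

The section is 40° from the strike.
tan(true dip) = tan 36° / sin 40° = 1.1303
true dip = arctan 1.1303 = 48.50°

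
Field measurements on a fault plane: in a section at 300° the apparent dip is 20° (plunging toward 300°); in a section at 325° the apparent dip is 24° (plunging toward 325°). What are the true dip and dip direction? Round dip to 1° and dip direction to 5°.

true dip 24°, dip direction 335°

The two traces are lines in the plane: v₁ = (sin 300°·cos 20°, cos 300°·cos 20°, −sin 20°), v₂ = (sin 325°·cos 24°, cos 325°·cos 24°, −sin 24°).
Cross product v₁ × v₂ gives the pole to the plane: n ∝ (-0.065, 0.152, 0.363).
True dip = arccos(n_z / |n|) = arccos(0.9102) = 24.5°.
The horizontal component of n points toward azimuth atan2(n_x, n_y) = 337°, the dip direction.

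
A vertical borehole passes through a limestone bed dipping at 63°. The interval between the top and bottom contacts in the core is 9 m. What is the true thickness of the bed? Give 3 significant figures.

True thickness t = h · cos(dip) = 9 × cos 63°
t = 9 × 0.4540 = 4.086 m

4.09 m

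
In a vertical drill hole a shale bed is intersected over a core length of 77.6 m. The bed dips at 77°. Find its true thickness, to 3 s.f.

True thickness t = h · cos(dip) = 77.6 × cos 77°
t = 77.6 × 0.2250 = 17.456 m

17.5 m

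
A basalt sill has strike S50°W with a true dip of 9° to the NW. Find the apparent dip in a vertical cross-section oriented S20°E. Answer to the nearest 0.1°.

The section lies 70° from the strike.
tan α = tan 9° × sin 70° = 0.1584 × 0.9397 = 0.1488
apparent dip = arctan 0.1488 = 8.47°

8.5°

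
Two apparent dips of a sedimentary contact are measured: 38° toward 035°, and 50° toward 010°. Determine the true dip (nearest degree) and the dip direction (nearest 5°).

true dip 54°, dip direction 340°

Represent each trace as a vector plunging at its apparent dip toward its trend (east-north-up frame): v₁ = (0.452, 0.646, -0.616), v₂ = (0.112, 0.633, -0.766).
The plane normal is n = v₁ × v₂ ∝ (-0.105, 0.278, 0.214).
Dip δ = arctan(|n_h|/n_z) = arctan(0.297/0.214) = 54.2°.
The horizontal component of n points toward azimuth atan2(n_x, n_y) = 339°, the dip direction.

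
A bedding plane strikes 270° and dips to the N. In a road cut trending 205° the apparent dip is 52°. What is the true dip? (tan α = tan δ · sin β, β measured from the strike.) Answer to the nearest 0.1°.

54.7°

β = acute angle between strike 270° and section 205° = 65°.
tan(true dip) = tan 52° / sin 65° = 1.4123
δ = arctan(1.4123) = 54.70°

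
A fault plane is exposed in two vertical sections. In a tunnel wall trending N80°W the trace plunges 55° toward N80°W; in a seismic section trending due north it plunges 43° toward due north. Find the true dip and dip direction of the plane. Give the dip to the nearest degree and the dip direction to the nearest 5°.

true dip 58°, dip direction 305°

Represent each trace as a vector plunging at its apparent dip toward its trend (east-north-up frame): v₁ = (-0.565, 0.100, -0.819), v₂ = (0.000, 0.731, -0.682).
Cross product v₁ × v₂ gives the pole to the plane: n ∝ (-0.531, 0.385, 0.413).
Dip δ = arctan(|n_h|/n_z) = arctan(0.656/0.413) = 57.8°.
The horizontal component of n points toward azimuth atan2(n_x, n_y) = 306°, the dip direction.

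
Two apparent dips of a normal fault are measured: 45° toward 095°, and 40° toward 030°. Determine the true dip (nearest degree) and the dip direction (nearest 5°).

Represent each trace as a vector plunging at its apparent dip toward its trend (east-north-up frame): v₁ = (0.704, -0.062, -0.707), v₂ = (0.383, 0.663, -0.643).
Cross product v₁ × v₂ gives the pole to the plane: n ∝ (0.509, 0.182, 0.491).
Dip δ = arctan(|n_h|/n_z) = arctan(0.540/0.491) = 47.7°.
The horizontal component of n points toward azimuth atan2(n_x, n_y) = 70°, the dip direction.

true dip 48°, dip direction 070°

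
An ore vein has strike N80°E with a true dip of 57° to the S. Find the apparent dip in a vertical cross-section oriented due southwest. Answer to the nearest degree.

41°

The strike is N80°E and the section trends due southwest; the acute angle between them is β = 35°.
tan(apparent dip) = tan 57° · sin 35° = 0.8832
α = arctan(0.8832) = 41.45°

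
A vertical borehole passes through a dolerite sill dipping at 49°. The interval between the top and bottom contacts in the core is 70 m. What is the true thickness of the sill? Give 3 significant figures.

45.9 m

True thickness t = h · cos(dip) = 70 × cos 49°
t = 70 × 0.6561 = 45.924 m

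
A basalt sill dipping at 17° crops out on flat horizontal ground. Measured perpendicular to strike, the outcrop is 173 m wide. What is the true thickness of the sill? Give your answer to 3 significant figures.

50.6 m

True thickness t = w · sin(dip) = 173 × sin 17°
t = 173 × 0.2924 = 50.580 m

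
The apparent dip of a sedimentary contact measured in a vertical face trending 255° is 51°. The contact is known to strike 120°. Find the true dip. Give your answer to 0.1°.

The section is 45° from the strike.
tan δ = tan α / sin β = tan 51° / sin 45° = 1.2349 / 0.7071 = 1.7464
δ = arctan(1.7464) = 60.20°

60.2°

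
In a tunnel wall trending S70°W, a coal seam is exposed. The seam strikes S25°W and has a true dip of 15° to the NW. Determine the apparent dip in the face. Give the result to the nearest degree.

Angle between strike (S25°W) and section (S70°W): β = 45°.
tan α = tan 15° × sin 45° = 0.2679 × 0.7071 = 0.1895
apparent dip = arctan 0.1895 = 10.73°

11°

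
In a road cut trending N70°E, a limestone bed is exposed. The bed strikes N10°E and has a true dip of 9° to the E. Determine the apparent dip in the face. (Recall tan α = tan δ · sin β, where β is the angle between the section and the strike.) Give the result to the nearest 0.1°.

7.8°

Angle between strike (N10°E) and section (N70°E): β = 60°.
tan α = tan 9° × sin 60° = 0.1584 × 0.8660 = 0.1372
α = arctan(0.1372) = 7.81°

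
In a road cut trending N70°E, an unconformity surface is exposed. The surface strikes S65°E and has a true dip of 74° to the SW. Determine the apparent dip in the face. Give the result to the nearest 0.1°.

67.9°

The strike is S65°E and the section trends N70°E; the acute angle between them is β = 45°.
tan α = tan 74° × sin 45° = 3.4874 × 0.7071 = 2.4660
apparent dip = arctan 2.4660 = 67.93°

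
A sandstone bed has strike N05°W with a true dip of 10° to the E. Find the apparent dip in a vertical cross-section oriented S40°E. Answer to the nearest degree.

Angle between strike (N05°W) and section (S40°E): β = 35°.
tan(apparent dip) = tan 10° · sin 35° = 0.1011
α = arctan(0.1011) = 5.78°

6°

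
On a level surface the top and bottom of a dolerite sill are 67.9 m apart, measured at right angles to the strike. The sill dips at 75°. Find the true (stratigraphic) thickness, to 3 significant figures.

True thickness t = w · sin(dip) = 67.9 × sin 75°
t = 67.9 × 0.9659 = 65.586 m

65.6 m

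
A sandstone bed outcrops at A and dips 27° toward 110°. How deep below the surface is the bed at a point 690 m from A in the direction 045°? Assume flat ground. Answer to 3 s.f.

149 m

The hole lies 65° from the dip direction, so the down-dip offset is 690 × cos 65° = 291.61 m.
Depth = down-dip offset × tan(dip) = 291.61 × tan 27° = 291.61 × 0.5095
Depth = 148.58 m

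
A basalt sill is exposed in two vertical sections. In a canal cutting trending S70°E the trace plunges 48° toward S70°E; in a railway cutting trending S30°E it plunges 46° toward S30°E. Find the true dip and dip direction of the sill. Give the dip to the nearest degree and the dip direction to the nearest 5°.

Represent each trace as a vector plunging at its apparent dip toward its trend (east-north-up frame): v₁ = (0.629, -0.229, -0.743), v₂ = (0.347, -0.602, -0.719).
Cross product v₁ × v₂ gives the pole to the plane: n ∝ (0.282, -0.194, 0.299).
True dip = arccos(n_z / |n|) = arccos(0.6571) = 48.9°.
Dip direction = azimuth of (n_x, n_y) = atan2(0.282, -0.194) = 125°.

true dip 49°, dip direction 125°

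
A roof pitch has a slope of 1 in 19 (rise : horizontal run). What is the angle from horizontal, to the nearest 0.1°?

3.0°

tan θ = 1/19 = 0.0526
θ = arctan(0.0526) = 3.01°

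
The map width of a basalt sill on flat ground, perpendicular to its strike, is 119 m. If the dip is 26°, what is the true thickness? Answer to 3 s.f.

52.2 m

True thickness t = w · sin(dip) = 119 × sin 26°
t = 119 × 0.4384 = 52.166 m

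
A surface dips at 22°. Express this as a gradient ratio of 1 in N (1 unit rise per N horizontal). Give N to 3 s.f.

1 : N means tan θ = 1/N, so N = 1/tan 22° = 1/0.4040

1 in 2.48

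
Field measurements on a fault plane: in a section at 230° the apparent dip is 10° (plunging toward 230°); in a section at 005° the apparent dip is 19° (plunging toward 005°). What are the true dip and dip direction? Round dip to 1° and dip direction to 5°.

true dip 34°, dip direction 305°

The two traces are lines in the plane: v₁ = (sin 230°·cos 10°, cos 230°·cos 10°, −sin 10°), v₂ = (sin 5°·cos 19°, cos 5°·cos 19°, −sin 19°).
Cross product v₁ × v₂ gives the pole to the plane: n ∝ (-0.370, 0.260, 0.658).
tan δ = √(n_x²+n_y²)/n_z = 0.452/0.658, so δ = 34.5°.
Dip direction = azimuth of (n_x, n_y) = atan2(-0.370, 0.260) = 305°.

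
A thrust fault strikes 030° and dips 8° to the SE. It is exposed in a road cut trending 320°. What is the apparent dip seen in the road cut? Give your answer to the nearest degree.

Angle between strike (030°) and section (320°): β = 70°.
tan(apparent dip) = tan 8° · sin 70° = 0.1321
α = arctan(0.1321) = 7.52°

8°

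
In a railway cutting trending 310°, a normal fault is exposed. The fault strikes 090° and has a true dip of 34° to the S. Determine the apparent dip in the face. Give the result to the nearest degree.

23°

The section lies 40° from the strike.
tan α = tan 34° × sin 40° = 0.6745 × 0.6428 = 0.4336
α = arctan(0.4336) = 23.44°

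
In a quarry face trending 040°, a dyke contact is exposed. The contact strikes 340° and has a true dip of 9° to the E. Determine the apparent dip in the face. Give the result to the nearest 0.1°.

7.8°

Angle between strike (340°) and section (040°): β = 60°.
tan(apparent dip) = tan 9° · sin 60° = 0.1372
α = arctan(0.1372) = 7.81°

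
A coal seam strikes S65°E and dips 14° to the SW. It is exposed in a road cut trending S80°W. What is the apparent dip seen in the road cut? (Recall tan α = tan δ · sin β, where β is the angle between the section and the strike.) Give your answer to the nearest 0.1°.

Angle between strike (S65°E) and section (S80°W): β = 35°.
tan α = tan 14° × sin 35° = 0.2493 × 0.5736 = 0.1430
apparent dip = arctan 0.1430 = 8.14°

8.1°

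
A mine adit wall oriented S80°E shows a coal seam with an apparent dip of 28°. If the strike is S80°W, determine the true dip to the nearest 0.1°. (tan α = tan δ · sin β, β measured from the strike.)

57.2°

β = acute angle between strike S80°W and section S80°E = 20°.
tan δ = tan α / sin β = tan 28° / sin 20° = 0.5317 / 0.3420 = 1.5546
true dip = arctan 1.5546 = 57.25°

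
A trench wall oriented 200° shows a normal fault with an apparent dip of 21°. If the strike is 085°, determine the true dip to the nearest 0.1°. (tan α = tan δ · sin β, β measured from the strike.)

The section is 65° from the strike.
tan(true dip) = tan 21° / sin 65° = 0.4235
δ = arctan(0.4235) = 22.95°

23.0°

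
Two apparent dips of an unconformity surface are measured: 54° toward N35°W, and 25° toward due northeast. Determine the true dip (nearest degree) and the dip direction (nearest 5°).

Each apparent-dip line lies in the plane. As unit vectors (x east, y north, z up), v₁ plunges 54°→N35°W and v₂ plunges 25°→due northeast.
Cross product v₁ × v₂ gives the pole to the plane: n ∝ (-0.315, 0.661, 0.525).
tan δ = √(n_x²+n_y²)/n_z = 0.732/0.525, so δ = 54.4°.
The horizontal component of n points toward azimuth atan2(n_x, n_y) = 335°, the dip direction.

true dip 54°, dip direction 335°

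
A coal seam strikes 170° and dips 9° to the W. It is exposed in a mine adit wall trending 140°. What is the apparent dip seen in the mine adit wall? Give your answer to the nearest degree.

5°

The strike is 170° and the section trends 140°; the acute angle between them is β = 30°.
tan α = tan 9° × sin 30° = 0.1584 × 0.5000 = 0.0792
apparent dip = arctan 0.0792 = 4.53°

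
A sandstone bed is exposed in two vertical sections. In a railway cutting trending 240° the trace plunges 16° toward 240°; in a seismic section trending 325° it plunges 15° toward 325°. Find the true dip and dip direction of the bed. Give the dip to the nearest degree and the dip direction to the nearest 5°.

true dip 21°, dip direction 280°

The two traces are lines in the plane: v₁ = (sin 240°·cos 16°, cos 240°·cos 16°, −sin 16°), v₂ = (sin 325°·cos 15°, cos 325°·cos 15°, −sin 15°).
n = v₁ × v₂ = (-0.342, 0.063, 0.925) (taken with n_z > 0).
True dip = arccos(n_z / |n|) = arccos(0.9359) = 20.6°.
Dip direction = atan2(-0.342, 0.063) = 280° (azimuth of n's horizontal projection).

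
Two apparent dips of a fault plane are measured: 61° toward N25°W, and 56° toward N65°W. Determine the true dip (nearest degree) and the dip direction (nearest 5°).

Each apparent-dip line lies in the plane. As unit vectors (x east, y north, z up), v₁ plunges 61°→N25°W and v₂ plunges 56°→N65°W.
Cross product v₁ × v₂ gives the pole to the plane: n ∝ (-0.158, 0.273, 0.174).
True dip = arccos(n_z / |n|) = arccos(0.4834) = 61.1°.
Dip direction = azimuth of (n_x, n_y) = atan2(-0.158, 0.273) = 330°.

true dip 61°, dip direction 330°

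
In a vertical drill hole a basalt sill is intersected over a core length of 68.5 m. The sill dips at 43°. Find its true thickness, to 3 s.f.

True thickness t = h · cos(dip) = 68.5 × cos 43°
t = 68.5 × 0.7314 = 50.098 m

50.1 m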